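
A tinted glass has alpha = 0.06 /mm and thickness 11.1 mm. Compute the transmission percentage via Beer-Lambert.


Beer-Lambert law: T = exp(-alpha * thickness)
  exponent = -0.06 * 11.1 = -0.666
  T = exp(-0.666) = 0.5138
  Percentage = 0.5138 * 100 = 51.38%

51.38%


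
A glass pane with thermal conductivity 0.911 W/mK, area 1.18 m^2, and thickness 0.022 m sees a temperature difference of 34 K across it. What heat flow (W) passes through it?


Fourier's law: Q = k * A * dT / t
  Q = 0.911 * 1.18 * 34 / 0.022
  Q = 36.54932 / 0.022 = 1661.3 W

1661.3 W


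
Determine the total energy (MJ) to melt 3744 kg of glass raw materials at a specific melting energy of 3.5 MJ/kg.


Total energy = mass * specific energy
  E = 3744 * 3.5 = 13104 MJ

13104 MJ


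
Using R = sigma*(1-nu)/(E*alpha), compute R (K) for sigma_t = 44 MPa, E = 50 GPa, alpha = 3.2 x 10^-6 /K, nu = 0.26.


Thermal shock resistance: R = sigma * (1 - nu) / (E * alpha)
  Numerator = 44 * (1 - 0.26) = 32.56
  Denominator = 50 * 1000 * (3.2 x 10^-6) = 0.16
  R = 32.56 / 0.16 = 203.5 K

203.5 K


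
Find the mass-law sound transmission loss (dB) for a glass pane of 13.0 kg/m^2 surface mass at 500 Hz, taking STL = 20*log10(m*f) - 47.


Mass law: STL = 20 * log10(m * f) - 47
  m * f = 13.0 * 500 = 6500
  log10(6500) = 3.81291
  STL = 20 * 3.81291 - 47 = 76.2582 - 47 = 29.3 dB

29.3 dB


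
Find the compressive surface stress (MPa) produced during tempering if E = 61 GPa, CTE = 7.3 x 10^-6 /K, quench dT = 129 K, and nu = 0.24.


Tempering stress: sigma = E * alpha * dT / (1 - nu)
  E (MPa) = 61 * 1000 = 61000
  Numerator = 61000 * (7.3 x 10^-6) * 129 = 57.4437
  Denominator = 1 - 0.24 = 0.76
  sigma = 57.4437 / 0.76 = 75.6 MPa

75.6 MPa


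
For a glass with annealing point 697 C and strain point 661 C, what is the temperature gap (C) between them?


Gap = T_anneal - T_strain:
  gap = 697 - 661 = 36 C

36 C


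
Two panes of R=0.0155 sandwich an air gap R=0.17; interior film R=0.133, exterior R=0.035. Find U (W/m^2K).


Total thermal resistance (series):
  R_total = R_in + R_glass + R_air + R_glass + R_out
  R_total = 0.133 + 0.0155 + 0.17 + 0.0155 + 0.035 = 0.369 m^2K/W
U-value = 1 / R_total = 1 / 0.369 = 2.71 W/m^2K

2.71 W/m^2K


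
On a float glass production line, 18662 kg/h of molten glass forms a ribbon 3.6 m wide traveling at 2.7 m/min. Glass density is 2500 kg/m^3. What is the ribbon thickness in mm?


Ribbon cross-section from mass balance:
  Volume rate = throughput / density = 18662 / 2500 = 7.4648 m^3/h
  thickness = volume rate / (speed * 60 * width), i.e.
  thickness = throughput / (60 * speed * width * density) * 1000
  thickness = 18662 / (60 * 2.7 * 3.6 * 2500) * 1000 = 12.8 mm

12.8 mm


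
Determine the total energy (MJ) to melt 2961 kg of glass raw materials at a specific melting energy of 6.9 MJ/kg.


Total energy = mass * specific energy
  E = 2961 * 6.9 = 20430.9 MJ

20430.9 MJ


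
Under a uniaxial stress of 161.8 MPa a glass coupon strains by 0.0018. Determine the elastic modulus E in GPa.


Young's modulus: E = stress / strain
  E = 161.8 MPa / 0.0018 = 89888.89 MPa
Convert to GPa: 89888.89 / 1000 = 89.89 GPa

89.89 GPa


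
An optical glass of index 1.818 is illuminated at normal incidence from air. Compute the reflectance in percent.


Fresnel reflectance at normal incidence:
  R = ((n - 1)/(n + 1))^2
  (n - 1)/(n + 1) = (1.818 - 1)/(1.818 + 1) = 0.290277
  R = 0.290277^2 = 0.0842607
  R(%) = 0.0842607 * 100 = 8.426%

8.426%


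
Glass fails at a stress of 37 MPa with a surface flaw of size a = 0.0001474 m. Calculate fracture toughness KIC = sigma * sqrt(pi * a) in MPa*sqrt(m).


Fracture toughness: KIC = sigma * sqrt(pi * a)
  pi * a = pi * 0.0001474 = 0.000463071
  sqrt(pi * a) = 0.021519
  KIC = 37 * 0.021519 = 0.796 MPa*sqrt(m)

0.796 MPa*sqrt(m)


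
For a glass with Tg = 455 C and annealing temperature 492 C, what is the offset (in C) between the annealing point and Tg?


Offset = T_anneal - Tg:
  offset = 492 - 455 = 37 C

37 C


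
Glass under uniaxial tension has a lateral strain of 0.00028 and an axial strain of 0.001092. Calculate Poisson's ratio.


Poisson's ratio: nu = lateral strain / axial strain
  nu = 0.00028 / 0.001092 = 0.2564

0.2564


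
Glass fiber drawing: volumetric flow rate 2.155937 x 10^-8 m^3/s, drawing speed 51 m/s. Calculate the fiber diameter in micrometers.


Cross-sectional area from continuity:
  A = Q / v = 2.155937 x 10^-8 / 51 = 4.227327 x 10^-10 m^2
Diameter from circular cross-section:
  d = sqrt(4A / pi) * 10^6 (m -> um)
  d = sqrt(4 * 4.227327 x 10^-10 / pi) * 10^6 = 23.2 um

23.2 um


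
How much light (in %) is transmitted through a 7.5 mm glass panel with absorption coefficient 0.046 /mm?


Beer-Lambert law: T = exp(-alpha * thickness)
  exponent = -0.046 * 7.5 = -0.345
  T = exp(-0.345) = 0.7082
  Percentage = 0.7082 * 100 = 70.82%

70.82%


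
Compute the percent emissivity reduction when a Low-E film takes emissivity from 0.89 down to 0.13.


Percentage reduction = (1 - coated/uncoated) * 100
  Ratio = 0.13 / 0.89 = 0.1461
  Reduction = (1 - 0.1461) * 100 = 85.4%

85.4%


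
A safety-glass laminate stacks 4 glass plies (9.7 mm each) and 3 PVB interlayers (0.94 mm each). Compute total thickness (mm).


Total thickness = glass contribution + PVB contribution
  Glass: 4 * 9.7 = 38.8 mm
  PVB: 3 * 0.94 = 2.82 mm
  Total = 38.8 + 2.82 = 41.62 mm

41.62 mm


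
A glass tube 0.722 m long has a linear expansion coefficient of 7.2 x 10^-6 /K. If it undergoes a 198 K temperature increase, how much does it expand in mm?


Thermal expansion formula: dL = alpha * L0 * dT
  dL = (7.2 x 10^-6) * 0.722 * 198 = 0.00102928 m
Convert to mm: 0.00102928 * 1000 = 1.0293 mm

1.0293 mm


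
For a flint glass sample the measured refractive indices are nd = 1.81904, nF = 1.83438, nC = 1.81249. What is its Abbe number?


Abbe number formula: Vd = (nd - 1) / (nF - nC)
  nd - 1 = 1.81904 - 1 = 0.81904
  nF - nC = 1.83438 - 1.81249 = 0.02189
  Vd = 0.81904 / 0.02189 = 37.42

37.42


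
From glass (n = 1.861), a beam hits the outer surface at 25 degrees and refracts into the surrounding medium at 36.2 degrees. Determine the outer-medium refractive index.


Apply Snell's law: n1 * sin(theta1) = n2 * sin(theta2)
  n2 = n1 * sin(theta1) / sin(theta2)
  sin(25) = 0.422618
  sin(36.2) = 0.590606
  n2 = 1.861 * 0.422618 / 0.590606 = 1.3317

1.3317


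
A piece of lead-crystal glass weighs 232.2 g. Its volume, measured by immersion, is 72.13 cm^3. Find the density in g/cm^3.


Use the definition of density:
  rho = mass / volume
  rho = 232.2 / 72.13 = 3.219 g/cm^3

3.219 g/cm^3


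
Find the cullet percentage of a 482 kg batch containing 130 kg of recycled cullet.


Cullet ratio = (cullet mass / total batch mass) * 100
  Ratio = 130 / 482 * 100 = 26.97%

26.97%


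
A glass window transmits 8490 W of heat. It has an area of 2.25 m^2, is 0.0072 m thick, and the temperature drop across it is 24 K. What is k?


Fourier's law rearranged: k = Q * t / (A * dT)
  Numerator = 8490 * 0.0072 = 61.128
  Denominator = 2.25 * 24 = 54.0
  k = 61.128 / 54.0 = 1.132 W/mK

1.132 W/mK


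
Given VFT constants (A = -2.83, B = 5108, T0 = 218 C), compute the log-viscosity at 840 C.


VFT equation: log(eta) = A + B / (T - T0)
  T - T0 = 840 - 218 = 622
  B / (T - T0) = 5108 / 622 = 8.212
  log(eta) = -2.83 + 8.212 = 5.382

5.382


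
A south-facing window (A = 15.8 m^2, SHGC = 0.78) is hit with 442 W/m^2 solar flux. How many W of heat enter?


Solar heat gain: Q = Area * SHGC * Irradiance
  Q = 15.8 * 0.78 * 442 = 5447.2 W

5447.2 W


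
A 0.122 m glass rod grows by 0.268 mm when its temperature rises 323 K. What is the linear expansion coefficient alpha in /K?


Rearrange dL = alpha * L0 * dT for alpha:
  alpha = dL / (L0 * dT)
  alpha = (0.268 / 1000) / (0.122 * 323) = 0.000006801 /K = 6.801 x 10^-6 /K

6.801 x 10^-6 /K


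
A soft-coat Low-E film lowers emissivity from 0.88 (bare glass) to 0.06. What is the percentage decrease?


Percentage reduction = (1 - coated/uncoated) * 100
  Ratio = 0.06 / 0.88 = 0.0682
  Reduction = (1 - 0.0682) * 100 = 93.2%

93.2%


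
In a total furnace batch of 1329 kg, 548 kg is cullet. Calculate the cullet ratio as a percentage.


Cullet ratio = (cullet mass / total batch mass) * 100
  Ratio = 548 / 1329 * 100 = 41.23%

41.23%


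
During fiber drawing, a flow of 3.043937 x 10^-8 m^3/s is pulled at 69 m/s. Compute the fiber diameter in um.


Cross-sectional area from continuity:
  A = Q / v = 3.043937 x 10^-8 / 69 = 4.411503 x 10^-10 m^2
Diameter from circular cross-section:
  d = sqrt(4A / pi) * 10^6 (m -> um)
  d = sqrt(4 * 4.411503 x 10^-10 / pi) * 10^6 = 23.7 um

23.7 um


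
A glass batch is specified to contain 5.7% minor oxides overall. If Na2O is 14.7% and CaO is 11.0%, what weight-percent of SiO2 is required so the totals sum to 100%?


Known pieces sum to 100%:
  SiO2 = 100 - (others + Na2O + CaO)
  SiO2 = 100 - (5.7 + 14.7 + 11.0) = 68.6%

68.6%


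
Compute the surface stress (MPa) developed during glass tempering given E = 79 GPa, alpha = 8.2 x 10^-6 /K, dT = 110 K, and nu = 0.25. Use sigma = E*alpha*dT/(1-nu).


Tempering stress: sigma = E * alpha * dT / (1 - nu)
  E (MPa) = 79 * 1000 = 79000
  Numerator = 79000 * (8.2 x 10^-6) * 110 = 71.258
  Denominator = 1 - 0.25 = 0.75
  sigma = 71.258 / 0.75 = 95.0 MPa

95.0 MPa


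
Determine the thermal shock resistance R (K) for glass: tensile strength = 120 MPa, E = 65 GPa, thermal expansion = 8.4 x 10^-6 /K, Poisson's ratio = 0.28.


Thermal shock resistance: R = sigma * (1 - nu) / (E * alpha)
  Numerator = 120 * (1 - 0.28) = 86.4
  Denominator = 65 * 1000 * (8.4 x 10^-6) = 0.546
  R = 86.4 / 0.546 = 158.2 K

158.2 K


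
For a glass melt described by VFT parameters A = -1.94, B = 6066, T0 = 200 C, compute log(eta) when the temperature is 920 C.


VFT equation: log(eta) = A + B / (T - T0)
  T - T0 = 920 - 200 = 720
  B / (T - T0) = 6066 / 720 = 8.425
  log(eta) = -1.94 + 8.425 = 6.485

6.485


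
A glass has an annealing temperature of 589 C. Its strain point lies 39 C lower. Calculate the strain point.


Strain point = annealing point - difference:
  T_strain = 589 - 39 = 550 C

550 C


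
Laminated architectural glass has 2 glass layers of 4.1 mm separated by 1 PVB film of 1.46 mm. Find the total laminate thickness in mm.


Total thickness = glass contribution + PVB contribution
  Glass: 2 * 4.1 = 8.2 mm
  PVB: 1 * 1.46 = 1.46 mm
  Total = 8.2 + 1.46 = 9.66 mm

9.66 mm


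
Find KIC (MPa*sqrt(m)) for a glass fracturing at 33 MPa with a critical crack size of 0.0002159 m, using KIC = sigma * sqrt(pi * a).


Fracture toughness: KIC = sigma * sqrt(pi * a)
  pi * a = pi * 0.0002159 = 0.00067827
  sqrt(pi * a) = 0.026044
  KIC = 33 * 0.026044 = 0.859 MPa*sqrt(m)

0.859 MPa*sqrt(m)


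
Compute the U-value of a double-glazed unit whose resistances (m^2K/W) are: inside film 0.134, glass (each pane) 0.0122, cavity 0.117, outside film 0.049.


Total thermal resistance (series):
  R_total = R_in + R_glass + R_air + R_glass + R_out
  R_total = 0.134 + 0.0122 + 0.117 + 0.0122 + 0.049 = 0.3244 m^2K/W
U-value = 1 / R_total = 1 / 0.3244 = 3.083 W/m^2K

3.083 W/m^2K


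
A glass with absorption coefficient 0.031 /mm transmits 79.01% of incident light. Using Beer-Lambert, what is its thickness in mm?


Rearrange T = exp(-alpha * thickness):
  thickness = -ln(T) / alpha
  T = 79.01/100 = 0.7901
  ln(T) = -0.2356
  -ln(T) = 0.2356
  thickness = 0.2356 / 0.031 = 7.6 mm

7.6 mm


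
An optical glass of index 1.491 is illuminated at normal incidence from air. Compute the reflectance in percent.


Fresnel reflectance at normal incidence:
  R = ((n - 1)/(n + 1))^2
  (n - 1)/(n + 1) = (1.491 - 1)/(1.491 + 1) = 0.19711
  R = 0.19711^2 = 0.0388524
  R(%) = 0.0388524 * 100 = 3.885%

3.885%


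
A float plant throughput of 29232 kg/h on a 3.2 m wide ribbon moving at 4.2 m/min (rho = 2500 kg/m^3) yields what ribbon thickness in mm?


Ribbon cross-section from mass balance:
  Volume rate = throughput / density = 29232 / 2500 = 11.6928 m^3/h
  thickness = volume rate / (speed * 60 * width), i.e.
  thickness = throughput / (60 * speed * width * density) * 1000
  thickness = 29232 / (60 * 4.2 * 3.2 * 2500) * 1000 = 14.5 mm

14.5 mm


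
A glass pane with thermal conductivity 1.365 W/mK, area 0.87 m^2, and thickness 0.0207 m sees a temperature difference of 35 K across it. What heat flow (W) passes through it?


Fourier's law: Q = k * A * dT / t
  Q = 1.365 * 0.87 * 35 / 0.0207
  Q = 41.56425 / 0.0207 = 2007.9 W

2007.9 W


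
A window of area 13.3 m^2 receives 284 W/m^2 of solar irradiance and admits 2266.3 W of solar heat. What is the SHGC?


Rearrange Q = Area * SHGC * Irradiance:
  SHGC = Q / (Area * Irradiance)
  SHGC = 2266.3 / (13.3 * 284) = 0.6

0.6


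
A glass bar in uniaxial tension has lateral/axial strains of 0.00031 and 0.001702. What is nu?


Poisson's ratio: nu = lateral strain / axial strain
  nu = 0.00031 / 0.001702 = 0.1821

0.1821


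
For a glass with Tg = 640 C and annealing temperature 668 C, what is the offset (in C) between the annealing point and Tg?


Offset = T_anneal - Tg:
  offset = 668 - 640 = 28 C

28 C


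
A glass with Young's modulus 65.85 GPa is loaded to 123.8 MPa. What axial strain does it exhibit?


Rearrange E = sigma / epsilon:
  epsilon = sigma / E
  E (MPa) = 65.85 * 1000 = 65850
  epsilon = 123.8 / 65850 = 0.00188

0.00188


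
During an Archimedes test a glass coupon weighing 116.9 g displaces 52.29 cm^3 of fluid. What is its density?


Use the definition of density:
  rho = mass / volume
  rho = 116.9 / 52.29 = 2.236 g/cm^3

2.236 g/cm^3


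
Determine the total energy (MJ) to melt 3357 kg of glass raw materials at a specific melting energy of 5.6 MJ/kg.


Total energy = mass * specific energy
  E = 3357 * 5.6 = 18799.2 MJ

18799.2 MJ


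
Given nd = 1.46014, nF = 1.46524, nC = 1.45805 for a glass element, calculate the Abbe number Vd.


Abbe number formula: Vd = (nd - 1) / (nF - nC)
  nd - 1 = 1.46014 - 1 = 0.46014
  nF - nC = 1.46524 - 1.45805 = 0.00719
  Vd = 0.46014 / 0.00719 = 64.0

64.0


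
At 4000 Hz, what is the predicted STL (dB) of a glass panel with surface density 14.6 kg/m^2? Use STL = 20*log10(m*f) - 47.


Mass law: STL = 20 * log10(m * f) - 47
  m * f = 14.6 * 4000 = 58400
  log10(58400) = 4.76641
  STL = 20 * 4.76641 - 47 = 95.3282 - 47 = 48.3 dB

48.3 dB


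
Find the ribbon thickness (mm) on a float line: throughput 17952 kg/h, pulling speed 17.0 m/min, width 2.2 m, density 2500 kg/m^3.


Ribbon cross-section from mass balance:
  Volume rate = throughput / density = 17952 / 2500 = 7.1808 m^3/h
  thickness = volume rate / (speed * 60 * width), i.e.
  thickness = throughput / (60 * speed * width * density) * 1000
  thickness = 17952 / (60 * 17.0 * 2.2 * 2500) * 1000 = 3.2 mm

3.2 mm


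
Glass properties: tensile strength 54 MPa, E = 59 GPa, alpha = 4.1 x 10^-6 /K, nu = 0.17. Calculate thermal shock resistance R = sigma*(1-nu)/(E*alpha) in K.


Thermal shock resistance: R = sigma * (1 - nu) / (E * alpha)
  Numerator = 54 * (1 - 0.17) = 44.82
  Denominator = 59 * 1000 * (4.1 x 10^-6) = 0.2419
  R = 44.82 / 0.2419 = 185.3 K

185.3 K


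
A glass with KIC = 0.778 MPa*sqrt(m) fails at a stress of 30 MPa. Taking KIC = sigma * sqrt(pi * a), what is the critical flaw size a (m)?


Rearrange KIC = sigma * sqrt(pi * a):
  sqrt(pi * a) = KIC / sigma
  sqrt(pi * a) = 0.778 / 30 = 0.025933
  a = (KIC / sigma)^2 / pi
  a = 0.025933^2 / pi = 0.0002141 m

0.0002141 m


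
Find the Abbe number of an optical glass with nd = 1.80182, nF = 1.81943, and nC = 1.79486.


Abbe number formula: Vd = (nd - 1) / (nF - nC)
  nd - 1 = 1.80182 - 1 = 0.80182
  nF - nC = 1.81943 - 1.79486 = 0.02457
  Vd = 0.80182 / 0.02457 = 32.63

32.63


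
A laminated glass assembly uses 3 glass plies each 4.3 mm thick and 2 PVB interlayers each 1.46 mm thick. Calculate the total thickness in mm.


Total thickness = glass contribution + PVB contribution
  Glass: 3 * 4.3 = 12.9 mm
  PVB: 2 * 1.46 = 2.92 mm
  Total = 12.9 + 2.92 = 15.82 mm

15.82 mm


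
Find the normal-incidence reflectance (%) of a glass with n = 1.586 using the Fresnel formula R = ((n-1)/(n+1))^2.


Fresnel reflectance at normal incidence:
  R = ((n - 1)/(n + 1))^2
  (n - 1)/(n + 1) = (1.586 - 1)/(1.586 + 1) = 0.226605
  R = 0.226605^2 = 0.0513498
  R(%) = 0.0513498 * 100 = 5.135%

5.135%


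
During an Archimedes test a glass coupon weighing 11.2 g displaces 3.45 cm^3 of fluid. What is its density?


Use the definition of density:
  rho = mass / volume
  rho = 11.2 / 3.45 = 3.246 g/cm^3

3.246 g/cm^3


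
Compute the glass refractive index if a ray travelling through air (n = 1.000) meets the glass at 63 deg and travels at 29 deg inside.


Apply Snell's law: n1 * sin(theta1) = n2 * sin(theta2)
  n2 = n1 * sin(theta1) / sin(theta2)
  sin(63) = 0.891007
  sin(29) = 0.48481
  n2 = 1.000 * 0.891007 / 0.48481 = 1.8378

1.8378


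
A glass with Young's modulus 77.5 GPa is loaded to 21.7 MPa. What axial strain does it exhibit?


Rearrange E = sigma / epsilon:
  epsilon = sigma / E
  E (MPa) = 77.5 * 1000 = 77500
  epsilon = 21.7 / 77500 = 0.00028

0.00028


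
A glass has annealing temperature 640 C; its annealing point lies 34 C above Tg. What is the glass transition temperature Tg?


Rearrange T_anneal = Tg + offset for Tg:
  Tg = T_anneal - offset = 640 - 34 = 606 C

606 C


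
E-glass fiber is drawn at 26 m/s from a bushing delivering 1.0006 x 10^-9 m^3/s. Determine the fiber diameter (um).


Cross-sectional area from continuity:
  A = Q / v = 1.0006 x 10^-9 / 26 = 3.848462 x 10^-11 m^2
Diameter from circular cross-section:
  d = sqrt(4A / pi) * 10^6 (m -> um)
  d = sqrt(4 * 3.848462 x 10^-11 / pi) * 10^6 = 7.0 um

7.0 um


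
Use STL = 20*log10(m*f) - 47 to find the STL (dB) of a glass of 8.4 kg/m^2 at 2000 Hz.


Mass law: STL = 20 * log10(m * f) - 47
  m * f = 8.4 * 2000 = 16800
  log10(16800) = 4.22531
  STL = 20 * 4.22531 - 47 = 84.5062 - 47 = 37.5 dB

37.5 dB


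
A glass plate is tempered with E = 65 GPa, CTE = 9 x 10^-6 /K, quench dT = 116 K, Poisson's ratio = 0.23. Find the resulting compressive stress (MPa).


Tempering stress: sigma = E * alpha * dT / (1 - nu)
  E (MPa) = 65 * 1000 = 65000
  Numerator = 65000 * (9 x 10^-6) * 116 = 67.86
  Denominator = 1 - 0.23 = 0.77
  sigma = 67.86 / 0.77 = 88.1 MPa

88.1 MPa


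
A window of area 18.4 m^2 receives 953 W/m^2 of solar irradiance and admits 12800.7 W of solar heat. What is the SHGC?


Rearrange Q = Area * SHGC * Irradiance:
  SHGC = Q / (Area * Irradiance)
  SHGC = 12800.7 / (18.4 * 953) = 0.73

0.73


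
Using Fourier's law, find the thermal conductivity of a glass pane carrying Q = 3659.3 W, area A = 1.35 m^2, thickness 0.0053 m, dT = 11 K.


Fourier's law rearranged: k = Q * t / (A * dT)
  Numerator = 3659.3 * 0.0053 = 19.39429
  Denominator = 1.35 * 11 = 14.85
  k = 19.39429 / 14.85 = 1.306 W/mK

1.306 W/mK


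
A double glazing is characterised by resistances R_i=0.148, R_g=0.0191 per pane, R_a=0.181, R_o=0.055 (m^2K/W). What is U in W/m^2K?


Total thermal resistance (series):
  R_total = R_in + R_glass + R_air + R_glass + R_out
  R_total = 0.148 + 0.0191 + 0.181 + 0.0191 + 0.055 = 0.4222 m^2K/W
U-value = 1 / R_total = 1 / 0.4222 = 2.369 W/m^2K

2.369 W/m^2K


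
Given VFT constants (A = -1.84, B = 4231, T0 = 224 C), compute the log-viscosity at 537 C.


VFT equation: log(eta) = A + B / (T - T0)
  T - T0 = 537 - 224 = 313
  B / (T - T0) = 4231 / 313 = 13.518
  log(eta) = -1.84 + 13.518 = 11.678

11.678


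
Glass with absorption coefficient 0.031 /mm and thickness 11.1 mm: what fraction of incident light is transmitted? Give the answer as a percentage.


Beer-Lambert law: T = exp(-alpha * thickness)
  exponent = -0.031 * 11.1 = -0.3441
  T = exp(-0.3441) = 0.7089
  Percentage = 0.7089 * 100 = 70.89%

70.89%


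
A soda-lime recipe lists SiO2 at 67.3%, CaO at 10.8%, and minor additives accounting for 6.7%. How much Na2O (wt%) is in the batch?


Pieces sum to 100%:
  Na2O = 100 - (SiO2 + CaO + others)
  Na2O = 100 - (67.3 + 10.8 + 6.7) = 15.2%

15.2%


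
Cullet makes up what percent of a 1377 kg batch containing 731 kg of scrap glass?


Cullet ratio = (cullet mass / total batch mass) * 100
  Ratio = 731 / 1377 * 100 = 53.09%

53.09%


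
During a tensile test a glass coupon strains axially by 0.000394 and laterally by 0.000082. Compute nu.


Poisson's ratio: nu = lateral strain / axial strain
  nu = 0.000082 / 0.000394 = 0.2081

0.2081


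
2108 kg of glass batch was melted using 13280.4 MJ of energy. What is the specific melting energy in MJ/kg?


Rearrange E = m * s for s:
  s = E / m
  s = 13280.4 / 2108 = 6.3 MJ/kg

6.3 MJ/kg


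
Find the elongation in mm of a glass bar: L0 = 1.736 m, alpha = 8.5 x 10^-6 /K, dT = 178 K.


Thermal expansion formula: dL = alpha * L0 * dT
  dL = (8.5 x 10^-6) * 1.736 * 178 = 0.00262657 m
Convert to mm: 0.00262657 * 1000 = 2.6266 mm

2.6266 mm


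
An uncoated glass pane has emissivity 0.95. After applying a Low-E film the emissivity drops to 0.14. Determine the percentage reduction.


Percentage reduction = (1 - coated/uncoated) * 100
  Ratio = 0.14 / 0.95 = 0.1474
  Reduction = (1 - 0.1474) * 100 = 85.3%

85.3%


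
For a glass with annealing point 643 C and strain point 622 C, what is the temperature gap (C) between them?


Gap = T_anneal - T_strain:
  gap = 643 - 622 = 21 C

21 C


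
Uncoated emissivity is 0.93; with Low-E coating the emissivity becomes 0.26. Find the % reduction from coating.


Percentage reduction = (1 - coated/uncoated) * 100
  Ratio = 0.26 / 0.93 = 0.2796
  Reduction = (1 - 0.2796) * 100 = 72.0%

72.0%


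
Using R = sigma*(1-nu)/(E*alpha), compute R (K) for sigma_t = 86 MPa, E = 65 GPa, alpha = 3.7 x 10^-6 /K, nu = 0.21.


Thermal shock resistance: R = sigma * (1 - nu) / (E * alpha)
  Numerator = 86 * (1 - 0.21) = 67.94
  Denominator = 65 * 1000 * (3.7 x 10^-6) = 0.2405
  R = 67.94 / 0.2405 = 282.5 K

282.5 K


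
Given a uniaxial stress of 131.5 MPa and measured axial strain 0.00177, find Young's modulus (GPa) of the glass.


Young's modulus: E = stress / strain
  E = 131.5 MPa / 0.00177 = 74293.79 MPa
Convert to GPa: 74293.79 / 1000 = 74.29 GPa

74.29 GPa


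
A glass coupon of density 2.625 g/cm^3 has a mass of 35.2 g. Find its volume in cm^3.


Rearrange rho = m / V:
  V = m / rho
  V = 35.2 / 2.625 = 13.41 cm^3

13.41 cm^3


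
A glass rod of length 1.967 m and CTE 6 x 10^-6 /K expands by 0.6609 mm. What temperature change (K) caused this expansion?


Rearrange dL = alpha * L0 * dT for dT:
  dT = dL / (alpha * L0)
  dL (m) = 0.6609 / 1000 = 0.0006609
  dT = 0.0006609 / ((6 x 10^-6) * 1.967) = 56.0 K

56.0 K


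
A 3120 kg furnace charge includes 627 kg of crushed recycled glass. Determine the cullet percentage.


Cullet ratio = (cullet mass / total batch mass) * 100
  Ratio = 627 / 3120 * 100 = 20.1%

20.1%


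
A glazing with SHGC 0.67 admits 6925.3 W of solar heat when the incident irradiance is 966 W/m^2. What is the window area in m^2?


Rearrange Q = Area * SHGC * Irradiance:
  Area = Q / (SHGC * Irradiance)
  Area = 6925.3 / (0.67 * 966) = 10.7 m^2

10.7 m^2


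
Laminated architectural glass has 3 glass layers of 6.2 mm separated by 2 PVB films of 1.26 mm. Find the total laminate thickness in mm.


Total thickness = glass contribution + PVB contribution
  Glass: 3 * 6.2 = 18.6 mm
  PVB: 2 * 1.26 = 2.52 mm
  Total = 18.6 + 2.52 = 21.12 mm

21.12 mm


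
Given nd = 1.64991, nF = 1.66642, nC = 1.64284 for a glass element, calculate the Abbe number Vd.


Abbe number formula: Vd = (nd - 1) / (nF - nC)
  nd - 1 = 1.64991 - 1 = 0.64991
  nF - nC = 1.66642 - 1.64284 = 0.02358
  Vd = 0.64991 / 0.02358 = 27.56

27.56


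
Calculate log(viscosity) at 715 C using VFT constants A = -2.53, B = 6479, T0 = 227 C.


VFT equation: log(eta) = A + B / (T - T0)
  T - T0 = 715 - 227 = 488
  B / (T - T0) = 6479 / 488 = 13.277
  log(eta) = -2.53 + 13.277 = 10.747

10.747


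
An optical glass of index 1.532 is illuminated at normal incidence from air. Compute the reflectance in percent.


Fresnel reflectance at normal incidence:
  R = ((n - 1)/(n + 1))^2
  (n - 1)/(n + 1) = (1.532 - 1)/(1.532 + 1) = 0.210111
  R = 0.210111^2 = 0.0441466
  R(%) = 0.0441466 * 100 = 4.415%

4.415%


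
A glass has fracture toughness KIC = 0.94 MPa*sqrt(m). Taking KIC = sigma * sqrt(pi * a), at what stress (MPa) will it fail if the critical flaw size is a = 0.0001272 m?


Rearrange KIC = sigma * sqrt(pi * a):
  sigma = KIC / sqrt(pi * a)
  sqrt(pi * 0.0001272) = 0.01999
  sigma = 0.94 / 0.01999 = 47.02 MPa

47.02 MPa


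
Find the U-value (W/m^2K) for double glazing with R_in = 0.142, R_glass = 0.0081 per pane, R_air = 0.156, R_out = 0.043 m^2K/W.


Total thermal resistance (series):
  R_total = R_in + R_glass + R_air + R_glass + R_out
  R_total = 0.142 + 0.0081 + 0.156 + 0.0081 + 0.043 = 0.3572 m^2K/W
U-value = 1 / R_total = 1 / 0.3572 = 2.8 W/m^2K

2.8 W/m^2K


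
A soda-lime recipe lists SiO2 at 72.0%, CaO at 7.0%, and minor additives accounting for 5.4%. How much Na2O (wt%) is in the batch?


Pieces sum to 100%:
  Na2O = 100 - (SiO2 + CaO + others)
  Na2O = 100 - (72.0 + 7.0 + 5.4) = 15.6%

15.6%


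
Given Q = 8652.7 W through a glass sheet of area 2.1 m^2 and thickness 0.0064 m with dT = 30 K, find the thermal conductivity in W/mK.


Fourier's law rearranged: k = Q * t / (A * dT)
  Numerator = 8652.7 * 0.0064 = 55.37728
  Denominator = 2.1 * 30 = 63.0
  k = 55.37728 / 63.0 = 0.879 W/mK

0.879 W/mK


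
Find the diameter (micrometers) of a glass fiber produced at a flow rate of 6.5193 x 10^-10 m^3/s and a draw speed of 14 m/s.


Cross-sectional area from continuity:
  A = Q / v = 6.5193 x 10^-10 / 14 = 4.656643 x 10^-11 m^2
Diameter from circular cross-section:
  d = sqrt(4A / pi) * 10^6 (m -> um)
  d = sqrt(4 * 4.656643 x 10^-11 / pi) * 10^6 = 7.7 um

7.7 um


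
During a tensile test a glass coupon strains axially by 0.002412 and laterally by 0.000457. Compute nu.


Poisson's ratio: nu = lateral strain / axial strain
  nu = 0.000457 / 0.002412 = 0.1895

0.1895


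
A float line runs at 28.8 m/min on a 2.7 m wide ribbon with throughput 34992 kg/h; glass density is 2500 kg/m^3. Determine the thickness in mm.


Ribbon cross-section from mass balance:
  Volume rate = throughput / density = 34992 / 2500 = 13.9968 m^3/h
  thickness = volume rate / (speed * 60 * width), i.e.
  thickness = throughput / (60 * speed * width * density) * 1000
  thickness = 34992 / (60 * 28.8 * 2.7 * 2500) * 1000 = 3.0 mm

3.0 mm


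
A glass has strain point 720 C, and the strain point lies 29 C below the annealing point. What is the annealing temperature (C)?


T_anneal = T_strain + gap:
  T_anneal = 720 + 29 = 749 C

749 C


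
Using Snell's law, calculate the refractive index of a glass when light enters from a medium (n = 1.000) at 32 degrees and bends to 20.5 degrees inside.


Apply Snell's law: n1 * sin(theta1) = n2 * sin(theta2)
  n2 = n1 * sin(theta1) / sin(theta2)
  sin(32) = 0.529919
  sin(20.5) = 0.350207
  n2 = 1.000 * 0.529919 / 0.350207 = 1.5132

1.5132


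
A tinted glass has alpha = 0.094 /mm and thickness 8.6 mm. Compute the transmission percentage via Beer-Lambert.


Beer-Lambert law: T = exp(-alpha * thickness)
  exponent = -0.094 * 8.6 = -0.8084
  T = exp(-0.8084) = 0.4456
  Percentage = 0.4456 * 100 = 44.56%

44.56%


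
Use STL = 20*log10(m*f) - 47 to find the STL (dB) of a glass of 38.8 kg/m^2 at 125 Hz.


Mass law: STL = 20 * log10(m * f) - 47
  m * f = 38.8 * 125 = 4850
  log10(4850) = 3.68574
  STL = 20 * 3.68574 - 47 = 73.7148 - 47 = 26.7 dB

26.7 dB


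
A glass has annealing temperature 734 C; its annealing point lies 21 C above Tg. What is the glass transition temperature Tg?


Rearrange T_anneal = Tg + offset for Tg:
  Tg = T_anneal - offset = 734 - 21 = 713 C

713 C


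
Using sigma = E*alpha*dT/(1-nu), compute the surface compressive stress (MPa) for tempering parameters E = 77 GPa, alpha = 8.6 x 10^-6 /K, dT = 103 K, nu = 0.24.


Tempering stress: sigma = E * alpha * dT / (1 - nu)
  E (MPa) = 77 * 1000 = 77000
  Numerator = 77000 * (8.6 x 10^-6) * 103 = 68.2066
  Denominator = 1 - 0.24 = 0.76
  sigma = 68.2066 / 0.76 = 89.7 MPa

89.7 MPa


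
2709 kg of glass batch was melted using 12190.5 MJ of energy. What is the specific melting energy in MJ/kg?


Rearrange E = m * s for s:
  s = E / m
  s = 12190.5 / 2709 = 4.5 MJ/kg

4.5 MJ/kg


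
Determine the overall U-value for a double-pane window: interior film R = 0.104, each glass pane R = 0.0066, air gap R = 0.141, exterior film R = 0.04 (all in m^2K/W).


Total thermal resistance (series):
  R_total = R_in + R_glass + R_air + R_glass + R_out
  R_total = 0.104 + 0.0066 + 0.141 + 0.0066 + 0.04 = 0.2982 m^2K/W
U-value = 1 / R_total = 1 / 0.2982 = 3.353 W/m^2K

3.353 W/m^2K


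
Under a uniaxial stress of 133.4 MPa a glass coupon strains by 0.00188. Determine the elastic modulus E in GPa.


Young's modulus: E = stress / strain
  E = 133.4 MPa / 0.00188 = 70957.45 MPa
Convert to GPa: 70957.45 / 1000 = 70.96 GPa

70.96 GPa


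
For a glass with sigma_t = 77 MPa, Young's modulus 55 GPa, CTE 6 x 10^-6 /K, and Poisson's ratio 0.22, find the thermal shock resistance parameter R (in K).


Thermal shock resistance: R = sigma * (1 - nu) / (E * alpha)
  Numerator = 77 * (1 - 0.22) = 60.06
  Denominator = 55 * 1000 * (6 x 10^-6) = 0.33
  R = 60.06 / 0.33 = 182.0 K

182.0 K


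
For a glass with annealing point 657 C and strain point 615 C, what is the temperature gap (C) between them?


Gap = T_anneal - T_strain:
  gap = 657 - 615 = 42 C

42 C


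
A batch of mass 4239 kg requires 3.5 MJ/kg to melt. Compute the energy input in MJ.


Total energy = mass * specific energy
  E = 4239 * 3.5 = 14836.5 MJ

14836.5 MJ


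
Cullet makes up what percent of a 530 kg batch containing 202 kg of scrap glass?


Cullet ratio = (cullet mass / total batch mass) * 100
  Ratio = 202 / 530 * 100 = 38.11%

38.11%


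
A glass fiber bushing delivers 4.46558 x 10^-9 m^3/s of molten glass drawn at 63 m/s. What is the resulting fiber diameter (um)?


Cross-sectional area from continuity:
  A = Q / v = 4.46558 x 10^-9 / 63 = 7.088222 x 10^-11 m^2
Diameter from circular cross-section:
  d = sqrt(4A / pi) * 10^6 (m -> um)
  d = sqrt(4 * 7.088222 x 10^-11 / pi) * 10^6 = 9.5 um

9.5 um


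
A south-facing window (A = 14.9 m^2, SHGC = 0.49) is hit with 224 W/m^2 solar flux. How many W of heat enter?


Solar heat gain: Q = Area * SHGC * Irradiance
  Q = 14.9 * 0.49 * 224 = 1635.4 W

1635.4 W


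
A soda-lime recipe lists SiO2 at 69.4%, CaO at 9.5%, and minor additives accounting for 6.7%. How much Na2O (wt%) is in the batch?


Pieces sum to 100%:
  Na2O = 100 - (SiO2 + CaO + others)
  Na2O = 100 - (69.4 + 9.5 + 6.7) = 14.4%

14.4%


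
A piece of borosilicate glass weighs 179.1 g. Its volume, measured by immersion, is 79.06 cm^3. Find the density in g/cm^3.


Use the definition of density:
  rho = mass / volume
  rho = 179.1 / 79.06 = 2.265 g/cm^3

2.265 g/cm^3


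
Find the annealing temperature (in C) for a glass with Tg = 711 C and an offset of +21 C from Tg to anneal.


The annealing temperature is Tg plus the offset:
  T_anneal = 711 + 21 = 732 C

732 C


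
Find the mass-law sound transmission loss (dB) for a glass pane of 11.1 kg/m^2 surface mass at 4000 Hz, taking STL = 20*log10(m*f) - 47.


Mass law: STL = 20 * log10(m * f) - 47
  m * f = 11.1 * 4000 = 44400
  log10(44400) = 4.64738
  STL = 20 * 4.64738 - 47 = 92.9476 - 47 = 45.9 dB

45.9 dB


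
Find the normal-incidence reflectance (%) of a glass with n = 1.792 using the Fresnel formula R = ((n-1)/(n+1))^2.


Fresnel reflectance at normal incidence:
  R = ((n - 1)/(n + 1))^2
  (n - 1)/(n + 1) = (1.792 - 1)/(1.792 + 1) = 0.283668
  R = 0.283668^2 = 0.0804675
  R(%) = 0.0804675 * 100 = 8.047%

8.047%


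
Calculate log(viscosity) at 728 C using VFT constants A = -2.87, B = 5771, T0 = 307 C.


VFT equation: log(eta) = A + B / (T - T0)
  T - T0 = 728 - 307 = 421
  B / (T - T0) = 5771 / 421 = 13.708
  log(eta) = -2.87 + 13.708 = 10.838

10.838


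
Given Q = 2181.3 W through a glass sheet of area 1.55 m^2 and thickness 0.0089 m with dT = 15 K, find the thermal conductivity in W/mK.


Fourier's law rearranged: k = Q * t / (A * dT)
  Numerator = 2181.3 * 0.0089 = 19.41357
  Denominator = 1.55 * 15 = 23.25
  k = 19.41357 / 23.25 = 0.835 W/mK

0.835 W/mK


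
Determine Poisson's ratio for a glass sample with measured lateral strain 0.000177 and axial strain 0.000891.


Poisson's ratio: nu = lateral strain / axial strain
  nu = 0.000177 / 0.000891 = 0.1987

0.1987


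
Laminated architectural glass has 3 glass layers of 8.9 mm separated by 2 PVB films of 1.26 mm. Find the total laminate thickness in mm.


Total thickness = glass contribution + PVB contribution
  Glass: 3 * 8.9 = 26.7 mm
  PVB: 2 * 1.26 = 2.52 mm
  Total = 26.7 + 2.52 = 29.22 mm

29.22 mm


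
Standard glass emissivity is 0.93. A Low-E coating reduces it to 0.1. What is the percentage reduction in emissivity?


Percentage reduction = (1 - coated/uncoated) * 100
  Ratio = 0.1 / 0.93 = 0.1075
  Reduction = (1 - 0.1075) * 100 = 89.2%

89.2%


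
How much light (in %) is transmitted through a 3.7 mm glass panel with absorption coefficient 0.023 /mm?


Beer-Lambert law: T = exp(-alpha * thickness)
  exponent = -0.023 * 3.7 = -0.0851
  T = exp(-0.0851) = 0.9184
  Percentage = 0.9184 * 100 = 91.84%

91.84%


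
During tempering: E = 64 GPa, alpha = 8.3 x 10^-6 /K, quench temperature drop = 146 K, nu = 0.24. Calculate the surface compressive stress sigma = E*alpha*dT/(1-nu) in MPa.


Tempering stress: sigma = E * alpha * dT / (1 - nu)
  E (MPa) = 64 * 1000 = 64000
  Numerator = 64000 * (8.3 x 10^-6) * 146 = 77.5552
  Denominator = 1 - 0.24 = 0.76
  sigma = 77.5552 / 0.76 = 102.0 MPa

102.0 MPa


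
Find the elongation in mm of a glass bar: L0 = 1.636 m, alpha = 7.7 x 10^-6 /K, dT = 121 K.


Thermal expansion formula: dL = alpha * L0 * dT
  dL = (7.7 x 10^-6) * 1.636 * 121 = 0.00152426 m
Convert to mm: 0.00152426 * 1000 = 1.5243 mm

1.5243 mm


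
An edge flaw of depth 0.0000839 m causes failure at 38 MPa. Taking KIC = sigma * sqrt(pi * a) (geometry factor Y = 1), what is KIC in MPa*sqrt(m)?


Fracture toughness: KIC = sigma * sqrt(pi * a)
  pi * a = pi * 0.0000839 = 0.00026358
  sqrt(pi * a) = 0.016235
  KIC = 38 * 0.016235 = 0.617 MPa*sqrt(m)

0.617 MPa*sqrt(m)


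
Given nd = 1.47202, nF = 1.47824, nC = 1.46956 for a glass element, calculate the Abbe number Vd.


Abbe number formula: Vd = (nd - 1) / (nF - nC)
  nd - 1 = 1.47202 - 1 = 0.47202
  nF - nC = 1.47824 - 1.46956 = 0.00868
  Vd = 0.47202 / 0.00868 = 54.38

54.38


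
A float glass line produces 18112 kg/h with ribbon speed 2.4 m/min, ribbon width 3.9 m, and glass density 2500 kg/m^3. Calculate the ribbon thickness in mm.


Ribbon cross-section from mass balance:
  Volume rate = throughput / density = 18112 / 2500 = 7.2448 m^3/h
  thickness = volume rate / (speed * 60 * width), i.e.
  thickness = throughput / (60 * speed * width * density) * 1000
  thickness = 18112 / (60 * 2.4 * 3.9 * 2500) * 1000 = 12.9 mm

12.9 mm


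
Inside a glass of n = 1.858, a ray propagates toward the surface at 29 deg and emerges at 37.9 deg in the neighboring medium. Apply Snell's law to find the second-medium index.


Apply Snell's law: n1 * sin(theta1) = n2 * sin(theta2)
  n2 = n1 * sin(theta1) / sin(theta2)
  sin(29) = 0.48481
  sin(37.9) = 0.614285
  n2 = 1.858 * 0.48481 / 0.614285 = 1.4664

1.4664


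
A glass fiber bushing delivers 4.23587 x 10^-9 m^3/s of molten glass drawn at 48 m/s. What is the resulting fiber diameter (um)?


Cross-sectional area from continuity:
  A = Q / v = 4.23587 x 10^-9 / 48 = 8.824729 x 10^-11 m^2
Diameter from circular cross-section:
  d = sqrt(4A / pi) * 10^6 (m -> um)
  d = sqrt(4 * 8.824729 x 10^-11 / pi) * 10^6 = 10.6 um

10.6 um


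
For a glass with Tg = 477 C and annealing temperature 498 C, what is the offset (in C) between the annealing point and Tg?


Offset = T_anneal - Tg:
  offset = 498 - 477 = 21 C

21 C


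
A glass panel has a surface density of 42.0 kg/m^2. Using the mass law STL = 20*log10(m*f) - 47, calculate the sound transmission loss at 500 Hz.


Mass law: STL = 20 * log10(m * f) - 47
  m * f = 42.0 * 500 = 21000
  log10(21000) = 4.32222
  STL = 20 * 4.32222 - 47 = 86.4444 - 47 = 39.4 dB

39.4 dB


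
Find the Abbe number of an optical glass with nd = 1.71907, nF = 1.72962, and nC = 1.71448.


Abbe number formula: Vd = (nd - 1) / (nF - nC)
  nd - 1 = 1.71907 - 1 = 0.71907
  nF - nC = 1.72962 - 1.71448 = 0.01514
  Vd = 0.71907 / 0.01514 = 47.49

47.49


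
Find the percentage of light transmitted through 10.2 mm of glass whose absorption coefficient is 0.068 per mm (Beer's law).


Beer-Lambert law: T = exp(-alpha * thickness)
  exponent = -0.068 * 10.2 = -0.6936
  T = exp(-0.6936) = 0.4998
  Percentage = 0.4998 * 100 = 49.98%

49.98%


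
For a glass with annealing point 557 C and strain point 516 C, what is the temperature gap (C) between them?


Gap = T_anneal - T_strain:
  gap = 557 - 516 = 41 C

41 C


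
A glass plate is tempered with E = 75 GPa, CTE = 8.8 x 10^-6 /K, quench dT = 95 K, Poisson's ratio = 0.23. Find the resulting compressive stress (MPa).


Tempering stress: sigma = E * alpha * dT / (1 - nu)
  E (MPa) = 75 * 1000 = 75000
  Numerator = 75000 * (8.8 x 10^-6) * 95 = 62.7
  Denominator = 1 - 0.23 = 0.77
  sigma = 62.7 / 0.77 = 81.4 MPa

81.4 MPa


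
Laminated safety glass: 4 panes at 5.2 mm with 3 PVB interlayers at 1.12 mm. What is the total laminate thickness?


Total thickness = glass contribution + PVB contribution
  Glass: 4 * 5.2 = 20.8 mm
  PVB: 3 * 1.12 = 3.36 mm
  Total = 20.8 + 3.36 = 24.16 mm

24.16 mm


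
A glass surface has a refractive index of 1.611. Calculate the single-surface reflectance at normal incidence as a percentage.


Fresnel reflectance at normal incidence:
  R = ((n - 1)/(n + 1))^2
  (n - 1)/(n + 1) = (1.611 - 1)/(1.611 + 1) = 0.23401
  R = 0.23401^2 = 0.0547607
  R(%) = 0.0547607 * 100 = 5.476%

5.476%


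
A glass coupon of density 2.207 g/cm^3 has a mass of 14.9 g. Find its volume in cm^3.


Rearrange rho = m / V:
  V = m / rho
  V = 14.9 / 2.207 = 6.751 cm^3

6.751 cm^3


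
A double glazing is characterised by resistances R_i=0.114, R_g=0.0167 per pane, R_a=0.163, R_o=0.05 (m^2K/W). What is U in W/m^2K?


Total thermal resistance (series):
  R_total = R_in + R_glass + R_air + R_glass + R_out
  R_total = 0.114 + 0.0167 + 0.163 + 0.0167 + 0.05 = 0.3604 m^2K/W
U-value = 1 / R_total = 1 / 0.3604 = 2.775 W/m^2K

2.775 W/m^2K


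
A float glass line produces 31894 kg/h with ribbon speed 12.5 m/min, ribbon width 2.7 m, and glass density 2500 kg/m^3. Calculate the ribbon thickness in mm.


Ribbon cross-section from mass balance:
  Volume rate = throughput / density = 31894 / 2500 = 12.7576 m^3/h
  thickness = volume rate / (speed * 60 * width), i.e.
  thickness = throughput / (60 * speed * width * density) * 1000
  thickness = 31894 / (60 * 12.5 * 2.7 * 2500) * 1000 = 6.3 mm

6.3 mm


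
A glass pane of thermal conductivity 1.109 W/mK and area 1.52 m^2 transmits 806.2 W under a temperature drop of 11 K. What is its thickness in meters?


Fourier's law: t = k * A * dT / Q
  t = 1.109 * 1.52 * 11 / 806.2
  t = 18.54248 / 806.2 = 0.023 m

0.023 m
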